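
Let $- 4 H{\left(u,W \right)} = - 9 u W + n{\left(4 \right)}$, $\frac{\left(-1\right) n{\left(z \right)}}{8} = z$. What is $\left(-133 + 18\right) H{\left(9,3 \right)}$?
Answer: $- \frac{31625}{4} \approx -7906.3$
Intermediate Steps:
$n{\left(z \right)} = - 8 z$
$H{\left(u,W \right)} = 8 + \frac{9 W u}{4}$ ($H{\left(u,W \right)} = - \frac{- 9 u W - 32}{4} = - \frac{- 9 W u - 32}{4} = - \frac{-32 - 9 W u}{4} = 8 + \frac{9 W u}{4}$)
$\left(-133 + 18\right) H{\left(9,3 \right)} = \left(-133 + 18\right) \left(8 + \frac{9}{4} \cdot 3 \cdot 9\right) = - 115 \left(8 + \frac{243}{4}\right) = \left(-115\right) \frac{275}{4} = - \frac{31625}{4}$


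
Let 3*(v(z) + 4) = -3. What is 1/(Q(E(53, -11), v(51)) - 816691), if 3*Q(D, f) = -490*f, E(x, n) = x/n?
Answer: -3/2447623 ≈ -1.2257e-6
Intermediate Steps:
v(z) = -5 (v(z) = -4 + (⅓)*(-3) = -4 - 1 = -5)
Q(D, f) = -490*f/3 (Q(D, f) = (-490*f)/3 = -490*f/3)
1/(Q(E(53, -11), v(51)) - 816691) = 1/(-490/3*(-5) - 816691) = 1/(2450/3 - 816691) = 1/(-2447623/3) = -3/2447623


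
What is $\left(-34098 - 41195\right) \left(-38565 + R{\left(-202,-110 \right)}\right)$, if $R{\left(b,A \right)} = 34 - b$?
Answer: $2885905397$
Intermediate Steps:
$\left(-34098 - 41195\right) \left(-38565 + R{\left(-202,-110 \right)}\right) = \left(-34098 - 41195\right) \left(-38565 + \left(34 - -202\right)\right) = - 75293 \left(-38565 + \left(34 + 202\right)\right) = - 75293 \left(-38565 + 236\right) = \left(-75293\right) \left(-38329\right) = 2885905397$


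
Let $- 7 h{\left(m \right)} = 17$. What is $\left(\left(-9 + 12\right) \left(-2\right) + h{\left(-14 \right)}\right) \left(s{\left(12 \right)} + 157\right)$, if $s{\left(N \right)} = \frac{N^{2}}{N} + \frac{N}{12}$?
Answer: $- \frac{10030}{7} \approx -1432.9$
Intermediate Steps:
$h{\left(m \right)} = - \frac{17}{7}$ ($h{\left(m \right)} = \left(- \frac{1}{7}\right) 17 = - \frac{17}{7}$)
$s{\left(N \right)} = \frac{13 N}{12}$ ($s{\left(N \right)} = N + N \frac{1}{12} = N + \frac{N}{12} = \frac{13 N}{12}$)
$\left(\left(-9 + 12\right) \left(-2\right) + h{\left(-14 \right)}\right) \left(s{\left(12 \right)} + 157\right) = \left(\left(-9 + 12\right) \left(-2\right) - \frac{17}{7}\right) \left(\frac{13}{12} \cdot 12 + 157\right) = \left(3 \left(-2\right) - \frac{17}{7}\right) \left(13 + 157\right) = \left(-6 - \frac{17}{7}\right) 170 = \left(- \frac{59}{7}\right) 170 = - \frac{10030}{7}$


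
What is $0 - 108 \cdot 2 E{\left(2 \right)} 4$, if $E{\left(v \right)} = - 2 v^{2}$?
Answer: $6912$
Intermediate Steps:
$0 - 108 \cdot 2 E{\left(2 \right)} 4 = 0 - 108 \cdot 2 \left(- 2 \cdot 2^{2}\right) 4 = 0 - 108 \cdot 2 \left(\left(-2\right) 4\right) 4 = 0 - 108 \cdot 2 \left(-8\right) 4 = 0 - 108 \left(\left(-16\right) 4\right) = 0 - -6912 = 0 + 6912 = 6912$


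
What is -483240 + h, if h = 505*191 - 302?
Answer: -387087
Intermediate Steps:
h = 96153 (h = 96455 - 302 = 96153)
-483240 + h = -483240 + 96153 = -387087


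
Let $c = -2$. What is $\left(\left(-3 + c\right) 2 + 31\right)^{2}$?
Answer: $441$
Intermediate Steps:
$\left(\left(-3 + c\right) 2 + 31\right)^{2} = \left(\left(-3 - 2\right) 2 + 31\right)^{2} = \left(\left(-5\right) 2 + 31\right)^{2} = \left(-10 + 31\right)^{2} = 21^{2} = 441$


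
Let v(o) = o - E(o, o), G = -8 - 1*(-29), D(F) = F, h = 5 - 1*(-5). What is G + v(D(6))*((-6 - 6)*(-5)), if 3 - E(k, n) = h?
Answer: 801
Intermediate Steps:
h = 10 (h = 5 + 5 = 10)
E(k, n) = -7 (E(k, n) = 3 - 1*10 = 3 - 10 = -7)
G = 21 (G = -8 + 29 = 21)
v(o) = 7 + o (v(o) = o - 1*(-7) = o + 7 = 7 + o)
G + v(D(6))*((-6 - 6)*(-5)) = 21 + (7 + 6)*((-6 - 6)*(-5)) = 21 + 13*(-12*(-5)) = 21 + 13*60 = 21 + 780 = 801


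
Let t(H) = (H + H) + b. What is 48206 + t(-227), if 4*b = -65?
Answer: 190943/4 ≈ 47736.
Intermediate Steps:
b = -65/4 (b = (¼)*(-65) = -65/4 ≈ -16.250)
t(H) = -65/4 + 2*H (t(H) = (H + H) - 65/4 = 2*H - 65/4 = -65/4 + 2*H)
48206 + t(-227) = 48206 + (-65/4 + 2*(-227)) = 48206 + (-65/4 - 454) = 48206 - 1881/4 = 190943/4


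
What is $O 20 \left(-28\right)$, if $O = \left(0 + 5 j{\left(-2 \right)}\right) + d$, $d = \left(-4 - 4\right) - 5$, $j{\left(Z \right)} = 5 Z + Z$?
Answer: $40880$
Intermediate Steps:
$j{\left(Z \right)} = 6 Z$
$d = -13$ ($d = -8 - 5 = -13$)
$O = -73$ ($O = \left(0 + 5 \cdot 6 \left(-2\right)\right) - 13 = \left(0 + 5 \left(-12\right)\right) - 13 = \left(0 - 60\right) - 13 = -60 - 13 = -73$)
$O 20 \left(-28\right) = \left(-73\right) 20 \left(-28\right) = \left(-1460\right) \left(-28\right) = 40880$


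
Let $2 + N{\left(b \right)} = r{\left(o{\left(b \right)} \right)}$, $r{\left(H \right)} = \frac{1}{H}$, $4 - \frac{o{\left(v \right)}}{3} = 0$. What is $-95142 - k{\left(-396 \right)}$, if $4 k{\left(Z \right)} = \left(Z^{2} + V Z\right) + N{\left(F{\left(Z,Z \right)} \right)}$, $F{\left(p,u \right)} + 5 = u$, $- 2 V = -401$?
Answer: $- \frac{5495809}{48} \approx -1.145 \cdot 10^{5}$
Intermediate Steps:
$V = \frac{401}{2}$ ($V = \left(- \frac{1}{2}\right) \left(-401\right) = \frac{401}{2} \approx 200.5$)
$F{\left(p,u \right)} = -5 + u$
$o{\left(v \right)} = 12$ ($o{\left(v \right)} = 12 - 0 = 12 + 0 = 12$)
$N{\left(b \right)} = - \frac{23}{12}$ ($N{\left(b \right)} = -2 + \frac{1}{12} = - \frac{23}{12}$)
$k{\left(Z \right)} = - \frac{23}{48} + \frac{Z^{2}}{4} + \frac{401 Z}{8}$ ($k{\left(Z \right)} = \frac{\left(Z^{2} + \frac{401 Z}{2}\right) - \frac{23}{12}}{4} = \frac{- \frac{23}{12} + Z^{2} + \frac{401 Z}{2}}{4} = - \frac{23}{48} + \frac{Z^{2}}{4} + \frac{401 Z}{8}$)
$-95142 - k{\left(-396 \right)} = -95142 - \left(- \frac{23}{48} + \frac{\left(-396\right)^{2}}{4} + \frac{401}{8} \left(-396\right)\right) = -95142 - \left(- \frac{23}{48} + \frac{1}{4} \cdot 156816 - \frac{39699}{2}\right) = -95142 - \left(- \frac{23}{48} + 39204 - \frac{39699}{2}\right) = -95142 - \frac{928993}{48} = - \frac{5495809}{48}$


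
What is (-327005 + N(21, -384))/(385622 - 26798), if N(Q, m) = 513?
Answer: -81623/89706 ≈ -0.90989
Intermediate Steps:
(-327005 + N(21, -384))/(385622 - 26798) = (-327005 + 513)/(385622 - 26798) = -326492/358824 = -326492*1/358824 = -81623/89706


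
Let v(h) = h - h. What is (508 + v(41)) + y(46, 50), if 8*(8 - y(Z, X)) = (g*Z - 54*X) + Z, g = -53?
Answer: 2305/2 ≈ 1152.5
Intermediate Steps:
y(Z, X) = 8 + 13*Z/2 + 27*X/4 (y(Z, X) = 8 - ((-53*Z - 54*X) + Z)/8 = 8 - ((-54*X - 53*Z) + Z)/8 = 8 - (-54*X - 52*Z)/8 = 8 + (13*Z/2 + 27*X/4) = 8 + 13*Z/2 + 27*X/4)
v(h) = 0
(508 + v(41)) + y(46, 50) = (508 + 0) + (8 + (13/2)*46 + (27/4)*50) = 508 + (8 + 299 + 675/2) = 508 + 1289/2 = 2305/2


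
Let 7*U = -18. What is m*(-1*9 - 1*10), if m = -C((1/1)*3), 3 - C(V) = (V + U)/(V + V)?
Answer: 779/14 ≈ 55.643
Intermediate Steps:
U = -18/7 (U = (⅐)*(-18) = -18/7 ≈ -2.5714)
C(V) = 3 - (-18/7 + V)/(2*V) (C(V) = 3 - (V - 18/7)/(V + V) = 3 - (-18/7 + V)/(2*V))
m = -41/14 (m = -(18 + 35*((1/1)*3))/(14*((1/1)*3)) = -(18 + 35*((1*1)*3))/(14*((1*1)*3)) = -(18 + 35*(1*3))/(14*(1*3)) = -(18 + 35*3)/(14*3) = -(18 + 105)/(14*3) = -123/(14*3) = -1*41/14 = -41/14 ≈ -2.9286)
m*(-1*9 - 1*10) = -41*(-1*9 - 1*10)/14 = -41*(-9 - 10)/14 = -41/14*(-19) = 779/14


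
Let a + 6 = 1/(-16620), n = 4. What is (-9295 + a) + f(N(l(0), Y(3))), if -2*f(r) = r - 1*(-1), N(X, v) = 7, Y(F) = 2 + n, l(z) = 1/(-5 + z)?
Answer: -154649101/16620 ≈ -9305.0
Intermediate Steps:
Y(F) = 6 (Y(F) = 2 + 4 = 6)
a = -99721/16620 (a = -6 + 1/(-16620) = -6 - 1/16620 = -99721/16620 ≈ -6.0001)
f(r) = -½ - r/2 (f(r) = -(r - 1*(-1))/2 = -(r + 1)/2 = -(1 + r)/2 = -½ - r/2)
(-9295 + a) + f(N(l(0), Y(3))) = (-9295 - 99721/16620) + (-½ - ½*7) = -154582621/16620 + (-½ - 7/2) = -154582621/16620 - 4 = -154649101/16620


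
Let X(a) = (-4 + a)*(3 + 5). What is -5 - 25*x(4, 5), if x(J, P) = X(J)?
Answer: -5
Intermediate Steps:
X(a) = -32 + 8*a (X(a) = (-4 + a)*8 = -32 + 8*a)
x(J, P) = -32 + 8*J
-5 - 25*x(4, 5) = -5 - 25*(-32 + 8*4) = -5 - 25*(-32 + 32) = -5 - 25*0 = -5 + 0 = -5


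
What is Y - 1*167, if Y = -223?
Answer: -390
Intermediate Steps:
Y - 1*167 = -223 - 1*167 = -223 - 167 = -390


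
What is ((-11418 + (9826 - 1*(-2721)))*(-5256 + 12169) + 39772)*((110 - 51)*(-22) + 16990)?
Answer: 123096662908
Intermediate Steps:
((-11418 + (9826 - 1*(-2721)))*(-5256 + 12169) + 39772)*((110 - 51)*(-22) + 16990) = ((-11418 + (9826 + 2721))*6913 + 39772)*(59*(-22) + 16990) = ((-11418 + 12547)*6913 + 39772)*(-1298 + 16990) = (1129*6913 + 39772)*15692 = (7804777 + 39772)*15692 = 7844549*15692 = 123096662908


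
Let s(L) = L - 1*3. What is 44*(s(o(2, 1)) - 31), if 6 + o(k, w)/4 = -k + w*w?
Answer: -2728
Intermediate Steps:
o(k, w) = -24 - 4*k + 4*w**2 (o(k, w) = -24 + 4*(-k + w*w) = -24 + 4*(-k + w**2) = -24 + 4*(w**2 - k) = -24 + (-4*k + 4*w**2) = -24 - 4*k + 4*w**2)
s(L) = -3 + L (s(L) = L - 3 = -3 + L)
44*(s(o(2, 1)) - 31) = 44*((-3 + (-24 - 4*2 + 4*1**2)) - 31) = 44*((-3 + (-24 - 8 + 4*1)) - 31) = 44*((-3 + (-24 - 8 + 4)) - 31) = 44*((-3 - 28) - 31) = 44*(-31 - 31) = 44*(-62) = -2728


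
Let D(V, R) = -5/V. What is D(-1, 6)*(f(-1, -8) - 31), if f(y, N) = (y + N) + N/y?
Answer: -160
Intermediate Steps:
f(y, N) = N + y + N/y (f(y, N) = (N + y) + N/y = N + y + N/y)
D(-1, 6)*(f(-1, -8) - 31) = (-5/(-1))*((-8 - 1 - 8/(-1)) - 31) = (-5*(-1))*((-8 - 1 - 8*(-1)) - 31) = 5*((-8 - 1 + 8) - 31) = 5*(-1 - 31) = 5*(-32) = -160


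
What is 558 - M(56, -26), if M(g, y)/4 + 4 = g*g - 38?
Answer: -11818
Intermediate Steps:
M(g, y) = -168 + 4*g**2 (M(g, y) = -16 + 4*(g*g - 38) = -16 + 4*(g**2 - 38) = -16 + 4*(-38 + g**2) = -16 + (-152 + 4*g**2) = -168 + 4*g**2)
558 - M(56, -26) = 558 - (-168 + 4*56**2) = 558 - (-168 + 4*3136) = 558 - (-168 + 12544) = 558 - 1*12376 = 558 - 12376 = -11818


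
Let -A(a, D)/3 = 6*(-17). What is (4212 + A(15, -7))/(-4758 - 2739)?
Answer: -502/833 ≈ -0.60264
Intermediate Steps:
A(a, D) = 306 (A(a, D) = -18*(-17) = -3*(-102) = 306)
(4212 + A(15, -7))/(-4758 - 2739) = (4212 + 306)/(-4758 - 2739) = 4518/(-7497) = 4518*(-1/7497) = -502/833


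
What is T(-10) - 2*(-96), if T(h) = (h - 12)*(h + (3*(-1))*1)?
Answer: 478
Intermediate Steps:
T(h) = (-12 + h)*(-3 + h) (T(h) = (-12 + h)*(h - 3*1) = (-12 + h)*(h - 3) = (-12 + h)*(-3 + h))
T(-10) - 2*(-96) = (36 + (-10)² - 15*(-10)) - 2*(-96) = (36 + 100 + 150) + 192 = 286 + 192 = 478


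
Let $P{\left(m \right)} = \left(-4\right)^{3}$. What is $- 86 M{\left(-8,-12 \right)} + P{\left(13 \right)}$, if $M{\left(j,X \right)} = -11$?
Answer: $882$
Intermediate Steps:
$P{\left(m \right)} = -64$
$- 86 M{\left(-8,-12 \right)} + P{\left(13 \right)} = \left(-86\right) \left(-11\right) - 64 = 946 - 64 = 882$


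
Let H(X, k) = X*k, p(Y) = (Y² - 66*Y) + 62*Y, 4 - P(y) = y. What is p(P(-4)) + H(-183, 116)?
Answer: -21196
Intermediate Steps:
P(y) = 4 - y
p(Y) = Y² - 4*Y
p(P(-4)) + H(-183, 116) = (4 - 1*(-4))*(-4 + (4 - 1*(-4))) - 183*116 = (4 + 4)*(-4 + (4 + 4)) - 21228 = 8*(-4 + 8) - 21228 = 8*4 - 21228 = 32 - 21228 = -21196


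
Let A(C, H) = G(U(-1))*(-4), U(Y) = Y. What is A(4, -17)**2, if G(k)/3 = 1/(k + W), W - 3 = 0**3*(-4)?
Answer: 36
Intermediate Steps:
W = 3 (W = 3 + 0**3*(-4) = 3 + 0*(-4) = 3 + 0 = 3)
G(k) = 3/(3 + k) (G(k) = 3/(k + 3) = 3/(3 + k))
A(C, H) = -6 (A(C, H) = (3/(3 - 1))*(-4) = (3/2)*(-4) = -6)
A(4, -17)**2 = (-6)**2 = 36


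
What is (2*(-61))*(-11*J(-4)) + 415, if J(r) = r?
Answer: -4953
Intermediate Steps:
(2*(-61))*(-11*J(-4)) + 415 = (2*(-61))*(-11*(-4)) + 415 = -122*44 + 415 = -5368 + 415 = -4953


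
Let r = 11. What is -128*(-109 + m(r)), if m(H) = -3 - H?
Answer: 15744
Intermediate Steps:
-128*(-109 + m(r)) = -128*(-109 + (-3 - 1*11)) = -128*(-109 + (-3 - 11)) = -128*(-109 - 14) = -128*(-123) = 15744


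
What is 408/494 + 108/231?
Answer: 24600/19019 ≈ 1.2934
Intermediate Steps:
408/494 + 108/231 = 408*(1/494) + 108*(1/231) = 204/247 + 36/77 = 24600/19019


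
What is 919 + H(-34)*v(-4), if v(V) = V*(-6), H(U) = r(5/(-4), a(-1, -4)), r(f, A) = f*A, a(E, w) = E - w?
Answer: 829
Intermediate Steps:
r(f, A) = A*f
H(U) = -15/4 (H(U) = (-1 - 1*(-4))*(5/(-4)) = (-1 + 4)*(5*(-¼)) = 3*(-5/4) = -15/4)
v(V) = -6*V
919 + H(-34)*v(-4) = 919 - (-45)*(-4)/2 = 919 - 15/4*24 = 919 - 90 = 829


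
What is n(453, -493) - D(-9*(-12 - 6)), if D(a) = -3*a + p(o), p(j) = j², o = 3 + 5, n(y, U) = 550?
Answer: 972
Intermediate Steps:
o = 8
D(a) = 64 - 3*a (D(a) = -3*a + 8² = -3*a + 64 = 64 - 3*a)
n(453, -493) - D(-9*(-12 - 6)) = 550 - (64 - (-27)*(-12 - 6)) = 550 - (64 - (-27)*(-18)) = 550 - (64 - 3*162) = 550 - (64 - 486) = 550 - 1*(-422) = 550 + 422 = 972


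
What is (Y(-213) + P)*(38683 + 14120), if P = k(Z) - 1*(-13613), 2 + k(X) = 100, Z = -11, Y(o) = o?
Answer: 712734894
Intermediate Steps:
k(X) = 98 (k(X) = -2 + 100 = 98)
P = 13711 (P = 98 - 1*(-13613) = 98 + 13613 = 13711)
(Y(-213) + P)*(38683 + 14120) = (-213 + 13711)*(38683 + 14120) = 13498*52803 = 712734894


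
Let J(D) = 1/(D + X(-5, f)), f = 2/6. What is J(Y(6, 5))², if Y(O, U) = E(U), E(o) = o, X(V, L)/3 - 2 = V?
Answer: 1/16 ≈ 0.062500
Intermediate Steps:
f = ⅓ (f = 2*(⅙) = ⅓ ≈ 0.33333)
X(V, L) = 6 + 3*V
Y(O, U) = U
J(D) = 1/(-9 + D) (J(D) = 1/(D + (6 + 3*(-5))) = 1/(D + (6 - 15)) = 1/(D - 9) = 1/(-9 + D))
J(Y(6, 5))² = (1/(-9 + 5))² = (1/(-4))² = (-¼)² = 1/16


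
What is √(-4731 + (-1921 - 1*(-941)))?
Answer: I*√5711 ≈ 75.571*I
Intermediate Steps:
√(-4731 + (-1921 - 1*(-941))) = √(-4731 + (-1921 + 941)) = √(-4731 - 980) = √(-5711) = I*√5711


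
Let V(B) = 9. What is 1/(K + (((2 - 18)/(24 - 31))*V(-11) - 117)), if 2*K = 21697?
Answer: 14/150529 ≈ 9.3005e-5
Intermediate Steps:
K = 21697/2 (K = (½)*21697 = 21697/2 ≈ 10849.)
1/(K + (((2 - 18)/(24 - 31))*V(-11) - 117)) = 1/(21697/2 + (((2 - 18)/(24 - 31))*9 - 117)) = 1/(21697/2 + (-16/(-7)*9 - 117)) = 1/(21697/2 + (-16*(-⅐)*9 - 117)) = 1/(21697/2 + ((16/7)*9 - 117)) = 1/(21697/2 + (144/7 - 117)) = 1/(21697/2 - 675/7) = 1/(150529/14) = 14/150529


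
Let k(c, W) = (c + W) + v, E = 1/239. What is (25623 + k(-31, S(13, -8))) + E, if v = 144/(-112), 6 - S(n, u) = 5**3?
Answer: 42614185/1673 ≈ 25472.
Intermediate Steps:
S(n, u) = -119 (S(n, u) = 6 - 1*5**3 = 6 - 1*125 = 6 - 125 = -119)
v = -9/7 (v = 144*(-1/112) = -9/7 ≈ -1.2857)
E = 1/239 ≈ 0.0041841
k(c, W) = -9/7 + W + c (k(c, W) = (c + W) - 9/7 = (W + c) - 9/7 = -9/7 + W + c)
(25623 + k(-31, S(13, -8))) + E = (25623 + (-9/7 - 119 - 31)) + 1/239 = (25623 - 1059/7) + 1/239 = 178302/7 + 1/239 = 42614185/1673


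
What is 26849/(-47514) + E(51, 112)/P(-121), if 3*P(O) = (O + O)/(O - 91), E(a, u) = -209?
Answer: -287374927/522654 ≈ -549.84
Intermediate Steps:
P(O) = 2*O/(3*(-91 + O)) (P(O) = ((O + O)/(O - 91))/3 = ((2*O)/(-91 + O))/3 = (2*O/(-91 + O))/3 = 2*O/(3*(-91 + O)))
26849/(-47514) + E(51, 112)/P(-121) = 26849/(-47514) - 209/((⅔)*(-121)/(-91 - 121)) = 26849*(-1/47514) - 209/((⅔)*(-121)/(-212)) = -26849/47514 - 209/((⅔)*(-121)*(-1/212)) = -26849/47514 - 209/121/318 = -26849/47514 - 209*318/121 = -26849/47514 - 6042/11 = -287374927/522654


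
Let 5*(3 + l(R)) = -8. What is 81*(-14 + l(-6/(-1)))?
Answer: -7533/5 ≈ -1506.6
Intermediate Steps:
l(R) = -23/5 (l(R) = -3 + (⅕)*(-8) = -3 - 8/5 = -23/5)
81*(-14 + l(-6/(-1))) = 81*(-14 - 23/5) = 81*(-93/5) = -7533/5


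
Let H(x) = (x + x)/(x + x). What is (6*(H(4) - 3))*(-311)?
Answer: 3732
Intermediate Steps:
H(x) = 1 (H(x) = (2*x)/((2*x)) = (2*x)*(1/(2*x)) = 1)
(6*(H(4) - 3))*(-311) = (6*(1 - 3))*(-311) = (6*(-2))*(-311) = -12*(-311) = 3732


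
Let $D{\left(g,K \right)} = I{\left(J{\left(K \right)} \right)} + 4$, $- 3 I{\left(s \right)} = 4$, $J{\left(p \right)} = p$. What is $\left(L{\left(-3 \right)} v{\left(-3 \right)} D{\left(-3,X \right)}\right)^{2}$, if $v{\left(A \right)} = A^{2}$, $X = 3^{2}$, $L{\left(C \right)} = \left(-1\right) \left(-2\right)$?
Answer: $2304$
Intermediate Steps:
$I{\left(s \right)} = - \frac{4}{3}$ ($I{\left(s \right)} = \left(- \frac{1}{3}\right) 4 = - \frac{4}{3}$)
$L{\left(C \right)} = 2$
$X = 9$
$D{\left(g,K \right)} = \frac{8}{3}$ ($D{\left(g,K \right)} = - \frac{4}{3} + 4 = \frac{8}{3}$)
$\left(L{\left(-3 \right)} v{\left(-3 \right)} D{\left(-3,X \right)}\right)^{2} = \left(2 \left(-3\right)^{2} \cdot \frac{8}{3}\right)^{2} = \left(2 \cdot 9 \cdot \frac{8}{3}\right)^{2} = \left(18 \cdot \frac{8}{3}\right)^{2} = 48^{2} = 2304$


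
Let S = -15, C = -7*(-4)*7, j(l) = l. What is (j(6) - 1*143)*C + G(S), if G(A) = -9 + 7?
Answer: -26854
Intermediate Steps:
C = 196 (C = 28*7 = 196)
G(A) = -2
(j(6) - 1*143)*C + G(S) = (6 - 1*143)*196 - 2 = (6 - 143)*196 - 2 = -137*196 - 2 = -26852 - 2 = -26854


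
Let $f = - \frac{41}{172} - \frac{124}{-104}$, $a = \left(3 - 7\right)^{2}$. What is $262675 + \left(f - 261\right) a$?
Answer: $\frac{144509473}{559} \approx 2.5851 \cdot 10^{5}$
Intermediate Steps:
$a = 16$ ($a = \left(-4\right)^{2} = 16$)
$f = \frac{2133}{2236}$ ($f = \left(-41\right) \frac{1}{172} - - \frac{31}{26} = - \frac{41}{172} + \frac{31}{26} = \frac{2133}{2236} \approx 0.95394$)
$262675 + \left(f - 261\right) a = 262675 + \left(\frac{2133}{2236} - 261\right) 16 = 262675 - \frac{2325852}{559} = \frac{144509473}{559}$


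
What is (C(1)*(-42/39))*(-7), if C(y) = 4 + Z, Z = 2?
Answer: 588/13 ≈ 45.231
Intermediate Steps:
C(y) = 6 (C(y) = 4 + 2 = 6)
(C(1)*(-42/39))*(-7) = (6*(-42/39))*(-7) = (6*(-42*1/39))*(-7) = (6*(-14/13))*(-7) = -84/13*(-7) = 588/13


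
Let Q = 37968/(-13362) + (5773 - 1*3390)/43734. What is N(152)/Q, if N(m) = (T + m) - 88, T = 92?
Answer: -15193716408/271441811 ≈ -55.974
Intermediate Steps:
N(m) = 4 + m (N(m) = (92 + m) - 88 = 4 + m)
Q = -271441811/97395618 (Q = 37968*(-1/13362) + (5773 - 3390)*(1/43734) = -6328/2227 + 2383*(1/43734) = -6328/2227 + 2383/43734 = -271441811/97395618 ≈ -2.7870)
N(152)/Q = (4 + 152)/(-271441811/97395618) = 156*(-97395618/271441811) = -15193716408/271441811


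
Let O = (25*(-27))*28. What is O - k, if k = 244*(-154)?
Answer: 18676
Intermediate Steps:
k = -37576
O = -18900 (O = -675*28 = -18900)
O - k = -18900 - 1*(-37576) = -18900 + 37576 = 18676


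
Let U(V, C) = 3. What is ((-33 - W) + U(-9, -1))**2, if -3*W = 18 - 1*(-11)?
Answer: 3721/9 ≈ 413.44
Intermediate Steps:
W = -29/3 (W = -(18 - 1*(-11))/3 = -(18 + 11)/3 = -1/3*29 = -29/3 ≈ -9.6667)
((-33 - W) + U(-9, -1))**2 = ((-33 - 1*(-29/3)) + 3)**2 = ((-33 + 29/3) + 3)**2 = (-70/3 + 3)**2 = (-61/3)**2 = 3721/9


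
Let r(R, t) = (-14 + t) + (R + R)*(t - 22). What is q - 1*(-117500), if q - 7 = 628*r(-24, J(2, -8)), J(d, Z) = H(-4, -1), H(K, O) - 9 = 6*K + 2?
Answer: 1155591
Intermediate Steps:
H(K, O) = 11 + 6*K (H(K, O) = 9 + (6*K + 2) = 9 + (2 + 6*K) = 11 + 6*K)
J(d, Z) = -13 (J(d, Z) = 11 + 6*(-4) = 11 - 24 = -13)
r(R, t) = -14 + t + 2*R*(-22 + t) (r(R, t) = (-14 + t) + (2*R)*(-22 + t) = (-14 + t) + 2*R*(-22 + t) = -14 + t + 2*R*(-22 + t))
q = 1038091 (q = 7 + 628*(-14 - 13 - 44*(-24) + 2*(-24)*(-13)) = 7 + 628*(-14 - 13 + 1056 + 624) = 7 + 628*1653 = 7 + 1038084 = 1038091)
q - 1*(-117500) = 1038091 - 1*(-117500) = 1038091 + 117500 = 1155591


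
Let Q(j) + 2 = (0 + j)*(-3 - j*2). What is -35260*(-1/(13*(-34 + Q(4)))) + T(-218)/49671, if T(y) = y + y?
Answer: -87592645/2582892 ≈ -33.913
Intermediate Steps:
T(y) = 2*y
Q(j) = -2 + j*(-3 - 2*j) (Q(j) = -2 + (0 + j)*(-3 - j*2) = -2 + j*(-3 - 2*j))
-35260*(-1/(13*(-34 + Q(4)))) + T(-218)/49671 = -35260*(-1/(13*(-34 + (-2 - 3*4 - 2*4**2)))) + (2*(-218))/49671 = -35260*(-1/(13*(-34 + (-2 - 12 - 2*16)))) - 436*1/49671 = -35260*(-1/(13*(-34 + (-2 - 12 - 32)))) - 436/49671 = -35260*(-1/(13*(-34 - 46))) - 436/49671 = -35260/((-13*(-80))) - 436/49671 = -35260/1040 - 436/49671 = -35260*1/1040 - 436/49671 = -1763/52 - 436/49671 = -87592645/2582892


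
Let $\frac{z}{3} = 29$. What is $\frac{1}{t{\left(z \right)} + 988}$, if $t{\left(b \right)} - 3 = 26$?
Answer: $\frac{1}{1017} \approx 0.00098328$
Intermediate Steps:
$z = 87$ ($z = 3 \cdot 29 = 87$)
$t{\left(b \right)} = 29$ ($t{\left(b \right)} = 3 + 26 = 29$)
$\frac{1}{t{\left(z \right)} + 988} = \frac{1}{29 + 988} = \frac{1}{1017}$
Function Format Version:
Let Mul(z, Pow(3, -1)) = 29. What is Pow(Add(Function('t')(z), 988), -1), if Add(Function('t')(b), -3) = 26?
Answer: Rational(1, 1017) ≈ 0.00098328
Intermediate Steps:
z = 87 (z = Mul(3, 29) = 87)
Function('t')(b) = 29 (Function('t')(b) = Add(3, 26) = 29)
Pow(Add(Function('t')(z), 988), -1) = Pow(Add(29, 988), -1) = Pow(1017, -1) = Rational(1, 1017)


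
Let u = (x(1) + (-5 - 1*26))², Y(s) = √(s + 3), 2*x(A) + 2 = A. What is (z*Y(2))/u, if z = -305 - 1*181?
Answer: -24*√5/49 ≈ -1.0952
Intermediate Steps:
x(A) = -1 + A/2
Y(s) = √(3 + s)
z = -486 (z = -305 - 181 = -486)
u = 3969/4 (u = ((-1 + (½)*1) + (-5 - 1*26))² = ((-1 + ½) + (-5 - 26))² = (-½ - 31)² = (-63/2)² = 3969/4 ≈ 992.25)
(z*Y(2))/u = (-486*√(3 + 2))/(3969/4) = -486*√5*(4/3969) = -24*√5/49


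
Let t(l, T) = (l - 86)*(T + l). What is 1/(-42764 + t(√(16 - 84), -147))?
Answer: I/(2*(-15095*I + 233*√17)) ≈ -3.299e-5 + 2.0996e-6*I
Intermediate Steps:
t(l, T) = (-86 + l)*(T + l)
1/(-42764 + t(√(16 - 84), -147)) = 1/(-42764 + ((√(16 - 84))² - 86*(-147) - 86*√(16 - 84) - 147*√(16 - 84))) = 1/(-42764 + ((√(-68))² + 12642 - 172*I*√17 - 294*I*√17)) = 1/(-42764 + ((2*I*√17)² + 12642 - 172*I*√17 - 294*I*√17)) = 1/(-42764 + (-68 + 12642 - 172*I*√17 - 294*I*√17)) = 1/(-42764 + (12574 - 466*I*√17)) = 1/(-30190 - 466*I*√17)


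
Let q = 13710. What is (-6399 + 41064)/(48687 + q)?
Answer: 5/9 ≈ 0.55556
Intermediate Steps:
(-6399 + 41064)/(48687 + q) = (-6399 + 41064)/(48687 + 13710) = 34665/62397 = 34665*(1/62397) = 5/9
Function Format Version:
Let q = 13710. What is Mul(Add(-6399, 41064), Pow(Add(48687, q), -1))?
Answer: Rational(5, 9) ≈ 0.55556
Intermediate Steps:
Mul(Add(-6399, 41064), Pow(Add(48687, q), -1)) = Mul(Add(-6399, 41064), Pow(Add(48687, 13710), -1)) = Mul(34665, Pow(62397, -1)) = Mul(34665, Rational(1, 62397)) = Rational(5, 9)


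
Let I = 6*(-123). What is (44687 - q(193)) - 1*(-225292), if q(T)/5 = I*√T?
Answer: 269979 + 3690*√193 ≈ 3.2124e+5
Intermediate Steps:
I = -738
q(T) = -3690*√T (q(T) = 5*(-738*√T) = -3690*√T)
(44687 - q(193)) - 1*(-225292) = (44687 - (-3690)*√193) - 1*(-225292) = (44687 + 3690*√193) + 225292 = 269979 + 3690*√193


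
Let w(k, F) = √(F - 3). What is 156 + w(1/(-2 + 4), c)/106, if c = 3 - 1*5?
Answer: 156 + I*√5/106 ≈ 156.0 + 0.021095*I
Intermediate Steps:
c = -2 (c = 3 - 5 = -2)
w(k, F) = √(-3 + F)
156 + w(1/(-2 + 4), c)/106 = 156 + √(-3 - 2)/106 = 156 + √(-5)*(1/106) = 156 + (I*√5)*(1/106) = 156 + I*√5/106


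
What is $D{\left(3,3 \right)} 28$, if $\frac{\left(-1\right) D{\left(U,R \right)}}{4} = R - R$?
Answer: $0$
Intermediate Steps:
$D{\left(U,R \right)} = 0$ ($D{\left(U,R \right)} = - 4 \left(R - R\right) = \left(-4\right) 0 = 0$)
$D{\left(3,3 \right)} 28 = 0 \cdot 28 = 0$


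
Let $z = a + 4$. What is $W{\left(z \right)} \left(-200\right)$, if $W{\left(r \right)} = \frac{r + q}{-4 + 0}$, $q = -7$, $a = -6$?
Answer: $-450$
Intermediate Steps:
$z = -2$ ($z = -6 + 4 = -2$)
$W{\left(r \right)} = \frac{7}{4} - \frac{r}{4}$ ($W{\left(r \right)} = \frac{r - 7}{-4 + 0} = \frac{-7 + r}{-4} = \left(-7 + r\right) \left(- \frac{1}{4}\right) = \frac{7}{4} - \frac{r}{4}$)
$W{\left(z \right)} \left(-200\right) = \left(\frac{7}{4} - - \frac{1}{2}\right) \left(-200\right) = \left(\frac{7}{4} + \frac{1}{2}\right) \left(-200\right) = \frac{9}{4} \left(-200\right) = -450$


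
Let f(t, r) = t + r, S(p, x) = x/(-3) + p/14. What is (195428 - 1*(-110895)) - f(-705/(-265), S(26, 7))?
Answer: 340935068/1113 ≈ 3.0632e+5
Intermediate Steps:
S(p, x) = -x/3 + p/14 (S(p, x) = x*(-⅓) + p*(1/14) = -x/3 + p/14)
f(t, r) = r + t
(195428 - 1*(-110895)) - f(-705/(-265), S(26, 7)) = (195428 - 1*(-110895)) - ((-⅓*7 + (1/14)*26) - 705/(-265)) = (195428 + 110895) - ((-7/3 + 13/7) - 705*(-1/265)) = 306323 - (-10/21 + 141/53) = 306323 - 1*2431/1113 = 306323 - 2431/1113 = 340935068/1113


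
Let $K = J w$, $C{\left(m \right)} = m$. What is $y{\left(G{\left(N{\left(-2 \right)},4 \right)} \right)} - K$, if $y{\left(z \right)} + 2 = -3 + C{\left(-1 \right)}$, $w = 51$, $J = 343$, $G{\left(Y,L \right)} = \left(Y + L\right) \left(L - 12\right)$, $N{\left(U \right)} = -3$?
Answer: $-17499$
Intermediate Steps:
$G{\left(Y,L \right)} = \left(-12 + L\right) \left(L + Y\right)$ ($G{\left(Y,L \right)} = \left(L + Y\right) \left(-12 + L\right) = \left(-12 + L\right) \left(L + Y\right)$)
$y{\left(z \right)} = -6$ ($y{\left(z \right)} = -2 - 4 = -6$)
$K = 17493$ ($K = 343 \cdot 51 = 17493$)
$y{\left(G{\left(N{\left(-2 \right)},4 \right)} \right)} - K = -6 - 17493 = -17499$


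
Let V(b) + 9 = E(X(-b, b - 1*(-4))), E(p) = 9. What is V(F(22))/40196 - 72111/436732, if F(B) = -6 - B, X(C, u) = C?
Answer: -72111/436732 ≈ -0.16511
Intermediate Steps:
V(b) = 0 (V(b) = -9 + 9 = 0)
V(F(22))/40196 - 72111/436732 = 0/40196 - 72111/436732 = 0*(1/40196) - 72111*1/436732 = 0 - 72111/436732 = -72111/436732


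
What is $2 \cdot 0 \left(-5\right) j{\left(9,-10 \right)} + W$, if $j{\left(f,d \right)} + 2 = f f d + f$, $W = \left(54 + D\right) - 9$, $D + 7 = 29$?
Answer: $67$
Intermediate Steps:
$D = 22$ ($D = -7 + 29 = 22$)
$W = 67$ ($W = \left(54 + 22\right) - 9 = 76 - 9 = 67$)
$j{\left(f,d \right)} = -2 + f + d f^{2}$ ($j{\left(f,d \right)} = -2 + \left(f f d + f\right) = -2 + \left(f^{2} d + f\right) = -2 + \left(d f^{2} + f\right) = -2 + \left(f + d f^{2}\right) = -2 + f + d f^{2}$)
$2 \cdot 0 \left(-5\right) j{\left(9,-10 \right)} + W = 2 \cdot 0 \left(-5\right) \left(-2 + 9 - 10 \cdot 9^{2}\right) + 67 = 0 \left(-5\right) \left(-2 + 9 - 810\right) + 67 = 0 \left(-2 + 9 - 810\right) + 67 = 0 \left(-803\right) + 67 = 0 + 67 = 67$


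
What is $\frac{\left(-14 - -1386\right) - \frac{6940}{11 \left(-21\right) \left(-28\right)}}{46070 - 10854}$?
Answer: $\frac{2216789}{56944272} \approx 0.038929$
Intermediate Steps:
$\frac{\left(-14 - -1386\right) - \frac{6940}{11 \left(-21\right) \left(-28\right)}}{46070 - 10854} = \frac{\left(-14 + 1386\right) - \frac{6940}{\left(-231\right) \left(-28\right)}}{46070 - 10854} = \frac{1372 - \frac{6940}{6468}}{35216} = \left(1372 - \frac{1735}{1617}\right) \frac{1}{35216} = \frac{2216789}{1617} \cdot \frac{1}{35216} = \frac{2216789}{56944272}$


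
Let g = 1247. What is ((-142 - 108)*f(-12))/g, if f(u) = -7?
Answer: 1750/1247 ≈ 1.4034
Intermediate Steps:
((-142 - 108)*f(-12))/g = ((-142 - 108)*(-7))/1247 = -250*(-7)*(1/1247) = 1750*(1/1247) = 1750/1247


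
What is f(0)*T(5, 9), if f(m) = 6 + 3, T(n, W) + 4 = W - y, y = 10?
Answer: -45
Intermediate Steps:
T(n, W) = -14 + W (T(n, W) = -4 + (W - 1*10) = -4 + (W - 10) = -4 + (-10 + W) = -14 + W)
f(m) = 9
f(0)*T(5, 9) = 9*(-14 + 9) = 9*(-5) = -45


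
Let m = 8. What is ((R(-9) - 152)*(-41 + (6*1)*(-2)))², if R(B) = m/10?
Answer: 1605444624/25 ≈ 6.4218e+7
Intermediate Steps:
R(B) = ⅘ (R(B) = 8/10 = 8*(⅒) = ⅘)
((R(-9) - 152)*(-41 + (6*1)*(-2)))² = ((⅘ - 152)*(-41 + (6*1)*(-2)))² = (-756*(-41 + 6*(-2))/5)² = (-756*(-41 - 12)/5)² = (-756/5*(-53))² = (40068/5)² = 1605444624/25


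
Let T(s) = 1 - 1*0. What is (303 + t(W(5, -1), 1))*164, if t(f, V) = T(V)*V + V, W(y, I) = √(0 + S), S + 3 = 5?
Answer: 50020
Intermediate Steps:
S = 2 (S = -3 + 5 = 2)
W(y, I) = √2 (W(y, I) = √(0 + 2) = √2)
T(s) = 1 (T(s) = 1 + 0 = 1)
t(f, V) = 2*V (t(f, V) = 1*V + V = V + V = 2*V)
(303 + t(W(5, -1), 1))*164 = (303 + 2*1)*164 = (303 + 2)*164 = 305*164 = 50020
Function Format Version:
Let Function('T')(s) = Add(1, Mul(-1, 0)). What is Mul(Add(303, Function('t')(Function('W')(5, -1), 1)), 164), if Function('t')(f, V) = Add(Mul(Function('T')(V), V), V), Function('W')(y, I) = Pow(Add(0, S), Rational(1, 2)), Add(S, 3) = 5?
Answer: 50020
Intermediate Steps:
S = 2 (S = Add(-3, 5) = 2)
Function('W')(y, I) = Pow(2, Rational(1, 2)) (Function('W')(y, I) = Pow(Add(0, 2), Rational(1, 2)) = Pow(2, Rational(1, 2)))
Function('T')(s) = 1 (Function('T')(s) = Add(1, 0) = 1)
Function('t')(f, V) = Mul(2, V) (Function('t')(f, V) = Add(Mul(1, V), V) = Add(V, V) = Mul(2, V))
Mul(Add(303, Function('t')(Function('W')(5, -1), 1)), 164) = Mul(Add(303, Mul(2, 1)), 164) = Mul(Add(303, 2), 164) = Mul(305, 164) = 50020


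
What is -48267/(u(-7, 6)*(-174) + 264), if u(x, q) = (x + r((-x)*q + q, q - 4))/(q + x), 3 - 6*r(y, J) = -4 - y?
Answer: -48267/641 ≈ -75.300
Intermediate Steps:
r(y, J) = 7/6 + y/6 (r(y, J) = ½ - (-4 - y)/6 = ½ + (⅔ + y/6) = 7/6 + y/6)
u(x, q) = (7/6 + x + q/6 - q*x/6)/(q + x) (u(x, q) = (x + (7/6 + ((-x)*q + q)/6))/(q + x) = (x + (7/6 + (-q*x + q)/6))/(q + x) = (x + (7/6 + (q - q*x)/6))/(q + x) = (x + (7/6 + (q/6 - q*x/6)))/(q + x) = (x + (7/6 + q/6 - q*x/6))/(q + x) = (7/6 + x + q/6 - q*x/6)/(q + x))
-48267/(u(-7, 6)*(-174) + 264) = -48267/(((7/6 - 7 - ⅙*6*(-1 - 7))/(6 - 7))*(-174) + 264) = -48267/(((7/6 - 7 - ⅙*6*(-8))/(-1))*(-174) + 264) = -48267/(-(7/6 - 7 + 8)*(-174) + 264) = -48267/(-1*13/6*(-174) + 264) = -48267/(-13/6*(-174) + 264) = -48267/(377 + 264) = -48267/641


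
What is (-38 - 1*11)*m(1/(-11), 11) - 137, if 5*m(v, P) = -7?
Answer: -342/5 ≈ -68.400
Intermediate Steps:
m(v, P) = -7/5 (m(v, P) = (1/5)*(-7) = -7/5)
(-38 - 1*11)*m(1/(-11), 11) - 137 = (-38 - 1*11)*(-7/5) - 137 = (-38 - 11)*(-7/5) - 137 = -49*(-7/5) - 137 = 343/5 - 137 = -342/5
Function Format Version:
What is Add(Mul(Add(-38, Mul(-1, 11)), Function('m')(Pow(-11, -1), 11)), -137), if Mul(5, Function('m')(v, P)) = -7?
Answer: Rational(-342, 5) ≈ -68.400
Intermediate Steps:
Function('m')(v, P) = Rational(-7, 5) (Function('m')(v, P) = Mul(Rational(1, 5), -7) = Rational(-7, 5))
Add(Mul(Add(-38, Mul(-1, 11)), Function('m')(Pow(-11, -1), 11)), -137) = Add(Mul(Add(-38, Mul(-1, 11)), Rational(-7, 5)), -137) = Add(Mul(Add(-38, -11), Rational(-7, 5)), -137) = Add(Mul(-49, Rational(-7, 5)), -137) = Add(Rational(343, 5), -137) = Rational(-342, 5)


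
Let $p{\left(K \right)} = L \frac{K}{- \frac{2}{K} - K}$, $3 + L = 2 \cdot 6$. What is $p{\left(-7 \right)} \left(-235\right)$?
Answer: $\frac{34545}{17} \approx 2032.1$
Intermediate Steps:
$L = 9$ ($L = -3 + 2 \cdot 6 = -3 + 12 = 9$)
$p{\left(K \right)} = \frac{9 K}{- K - \frac{2}{K}}$ ($p{\left(K \right)} = 9 \frac{K}{- \frac{2}{K} - K} = 9 \frac{K}{- K - \frac{2}{K}} = \frac{9 K}{- K - \frac{2}{K}}$)
$p{\left(-7 \right)} \left(-235\right) = - \frac{9 \left(-7\right)^{2}}{2 + \left(-7\right)^{2}} \left(-235\right) = \left(-9\right) 49 \frac{1}{2 + 49} \left(-235\right) = \left(-9\right) 49 \cdot \frac{1}{51} \left(-235\right) = \left(- \frac{147}{17}\right) \left(-235\right) = \frac{34545}{17}$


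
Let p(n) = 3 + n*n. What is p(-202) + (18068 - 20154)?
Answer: 38721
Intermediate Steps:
p(n) = 3 + n**2
p(-202) + (18068 - 20154) = (3 + (-202)**2) + (18068 - 20154) = (3 + 40804) - 2086 = 40807 - 2086 = 38721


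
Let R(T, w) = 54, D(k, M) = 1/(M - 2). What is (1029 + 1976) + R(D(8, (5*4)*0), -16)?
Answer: 3059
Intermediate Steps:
D(k, M) = 1/(-2 + M)
(1029 + 1976) + R(D(8, (5*4)*0), -16) = (1029 + 1976) + 54 = 3005 + 54 = 3059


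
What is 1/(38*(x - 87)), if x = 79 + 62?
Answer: 1/2052 ≈ 0.00048733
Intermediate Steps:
x = 141
1/(38*(x - 87)) = 1/(38*(141 - 87)) = 1/(38*54) = 1/2052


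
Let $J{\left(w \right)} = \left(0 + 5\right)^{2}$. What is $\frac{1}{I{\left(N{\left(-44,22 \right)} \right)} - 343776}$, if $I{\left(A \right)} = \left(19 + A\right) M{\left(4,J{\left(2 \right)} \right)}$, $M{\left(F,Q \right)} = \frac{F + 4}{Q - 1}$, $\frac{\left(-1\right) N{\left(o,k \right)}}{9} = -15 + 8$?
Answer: $- \frac{3}{1031246} \approx -2.9091 \cdot 10^{-6}$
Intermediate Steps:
$N{\left(o,k \right)} = 63$ ($N{\left(o,k \right)} = - 9 \left(-15 + 8\right) = \left(-9\right) \left(-7\right) = 63$)
$J{\left(w \right)} = 25$ ($J{\left(w \right)} = 5^{2} = 25$)
$M{\left(F,Q \right)} = \frac{4 + F}{-1 + Q}$
$I{\left(A \right)} = \frac{19}{3} + \frac{A}{3}$ ($I{\left(A \right)} = \left(19 + A\right) \frac{4 + 4}{-1 + 25} = \left(19 + A\right) \frac{1}{24} \cdot 8 = \left(19 + A\right) \frac{1}{3} = \frac{19}{3} + \frac{A}{3}$)
$\frac{1}{I{\left(N{\left(-44,22 \right)} \right)} - 343776} = \frac{1}{\left(\frac{19}{3} + \frac{1}{3} \cdot 63\right) - 343776} = \frac{1}{\left(\frac{19}{3} + 21\right) - 343776} = \frac{1}{\frac{82}{3} - 343776} = \frac{1}{- \frac{1031246}{3}} = - \frac{3}{1031246}$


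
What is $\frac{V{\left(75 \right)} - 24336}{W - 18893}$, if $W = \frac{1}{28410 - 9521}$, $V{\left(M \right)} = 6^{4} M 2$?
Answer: $- \frac{803084724}{89217469} \approx -9.0014$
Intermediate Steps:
$V{\left(M \right)} = 2592 M$ ($V{\left(M \right)} = 1296 M 2 = 2592 M$)
$W = \frac{1}{18889} \approx 5.2941 \cdot 10^{-5}$
$\frac{V{\left(75 \right)} - 24336}{W - 18893} = \frac{2592 \cdot 75 - 24336}{\frac{1}{18889} - 18893} = \frac{194400 - 24336}{- \frac{356869876}{18889}} = 170064 \left(- \frac{18889}{356869876}\right) = - \frac{803084724}{89217469}$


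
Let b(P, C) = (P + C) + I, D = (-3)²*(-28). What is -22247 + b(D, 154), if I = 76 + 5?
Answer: -22264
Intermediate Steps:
D = -252 (D = 9*(-28) = -252)
I = 81
b(P, C) = 81 + C + P (b(P, C) = (P + C) + 81 = (C + P) + 81 = 81 + C + P)
-22247 + b(D, 154) = -22247 + (81 + 154 - 252) = -22247 - 17 = -22264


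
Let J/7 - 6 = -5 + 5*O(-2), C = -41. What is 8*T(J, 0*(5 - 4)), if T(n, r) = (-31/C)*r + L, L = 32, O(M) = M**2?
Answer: 256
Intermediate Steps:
J = 147 (J = 42 + 7*(-5 + 5*(-2)**2) = 42 + 7*(-5 + 5*4) = 42 + 7*(-5 + 20) = 42 + 7*15 = 42 + 105 = 147)
T(n, r) = 32 + 31*r/41 (T(n, r) = (-31/(-41))*r + 32 = (-31*(-1/41))*r + 32 = 31*r/41 + 32 = 32 + 31*r/41)
8*T(J, 0*(5 - 4)) = 8*(32 + 31*(0*(5 - 4))/41) = 8*(32 + 31*(0*1)/41) = 8*(32 + (31/41)*0) = 8*(32 + 0) = 8*32 = 256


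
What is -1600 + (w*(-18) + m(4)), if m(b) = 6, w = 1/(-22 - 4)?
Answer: -20713/13 ≈ -1593.3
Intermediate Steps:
w = -1/26 (w = 1/(-26) = -1/26 ≈ -0.038462)
-1600 + (w*(-18) + m(4)) = -1600 + (-1/26*(-18) + 6) = -1600 + (9/13 + 6) = -1600 + 87/13 = -20713/13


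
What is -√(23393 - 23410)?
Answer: -I*√17 ≈ -4.1231*I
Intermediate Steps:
-√(23393 - 23410) = -√(-17) = -I*√17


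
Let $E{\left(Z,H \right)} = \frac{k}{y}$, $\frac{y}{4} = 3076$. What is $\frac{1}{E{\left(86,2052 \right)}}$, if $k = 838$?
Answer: $\frac{6152}{419} \approx 14.683$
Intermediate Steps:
$y = 12304$ ($y = 4 \cdot 3076 = 12304$)
$E{\left(Z,H \right)} = \frac{419}{6152}$ ($E{\left(Z,H \right)} = \frac{838}{12304} = 838 \cdot \frac{1}{12304} = \frac{419}{6152}$)
$\frac{1}{E{\left(86,2052 \right)}} = \frac{1}{\frac{419}{6152}} = \frac{6152}{419}$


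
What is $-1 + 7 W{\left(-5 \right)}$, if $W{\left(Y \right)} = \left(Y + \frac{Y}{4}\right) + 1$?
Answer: $- \frac{151}{4} \approx -37.75$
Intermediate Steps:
$W{\left(Y \right)} = 1 + \frac{5 Y}{4}$ ($W{\left(Y \right)} = \left(Y + Y \frac{1}{4}\right) + 1 = \left(Y + \frac{Y}{4}\right) + 1 = \frac{5 Y}{4} + 1 = 1 + \frac{5 Y}{4}$)
$-1 + 7 W{\left(-5 \right)} = -1 + 7 \left(1 + \frac{5}{4} \left(-5\right)\right) = -1 + 7 \left(1 - \frac{25}{4}\right) = -1 + 7 \left(- \frac{21}{4}\right) = -1 - \frac{147}{4} = - \frac{151}{4}$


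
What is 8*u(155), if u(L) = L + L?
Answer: 2480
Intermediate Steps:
u(L) = 2*L
8*u(155) = 8*(2*155) = 8*310 = 2480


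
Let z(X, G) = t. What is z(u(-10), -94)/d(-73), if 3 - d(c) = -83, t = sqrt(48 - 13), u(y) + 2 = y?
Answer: sqrt(35)/86 ≈ 0.068792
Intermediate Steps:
u(y) = -2 + y
t = sqrt(35) ≈ 5.9161
d(c) = 86 (d(c) = 3 - 1*(-83) = 3 + 83 = 86)
z(X, G) = sqrt(35)
z(u(-10), -94)/d(-73) = sqrt(35)/86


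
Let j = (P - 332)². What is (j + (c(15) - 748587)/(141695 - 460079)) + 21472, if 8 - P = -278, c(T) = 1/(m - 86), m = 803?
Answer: 2692618350871/114140664 ≈ 23590.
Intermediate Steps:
c(T) = 1/717 (c(T) = 1/(803 - 86) = 1/717)
P = 286 (P = 8 - 1*(-278) = 8 + 278 = 286)
j = 2116 (j = (286 - 332)² = (-46)² = 2116)
(j + (c(15) - 748587)/(141695 - 460079)) + 21472 = (2116 + (1/717 - 748587)/(141695 - 460079)) + 21472 = (2116 - 536736878/717/(-318384)) + 21472 = (2116 - 536736878/717*(-1/318384)) + 21472 = (2116 + 268368439/114140664) + 21472 = 241790013463/114140664 + 21472 = 2692618350871/114140664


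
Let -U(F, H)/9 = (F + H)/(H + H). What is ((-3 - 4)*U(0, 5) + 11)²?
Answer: 7225/4 ≈ 1806.3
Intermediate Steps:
U(F, H) = -9*(F + H)/(2*H) (U(F, H) = -9*(F + H)/(H + H) = -9*(F + H)/(2*H))
((-3 - 4)*U(0, 5) + 11)² = ((-3 - 4)*((9/2)*(-1*0 - 1*5)/5) + 11)² = (-63*(0 - 5)/(2*5) + 11)² = (-63*(-5)/(2*5) + 11)² = (-7*(-9/2) + 11)² = (63/2 + 11)² = (85/2)² = 7225/4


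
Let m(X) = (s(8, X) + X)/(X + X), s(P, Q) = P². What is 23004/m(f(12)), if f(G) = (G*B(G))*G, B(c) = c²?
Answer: 14906592/325 ≈ 45866.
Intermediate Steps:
f(G) = G⁴ (f(G) = (G*G²)*G = G³*G = G⁴)
m(X) = (64 + X)/(2*X) (m(X) = (8² + X)/(X + X) = (64 + X)/((2*X)) = (64 + X)*(1/(2*X)) = (64 + X)/(2*X))
23004/m(f(12)) = 23004/(((64 + 12⁴)/(2*(12⁴)))) = 23004/(((½)*(64 + 20736)/20736)) = 23004/(((½)*(1/20736)*20800)) = 23004/(325/648) = 23004*(648/325) = 14906592/325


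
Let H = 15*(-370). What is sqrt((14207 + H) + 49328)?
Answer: sqrt(57985) ≈ 240.80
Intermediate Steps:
H = -5550
sqrt((14207 + H) + 49328) = sqrt((14207 - 5550) + 49328) = sqrt(8657 + 49328) = sqrt(57985)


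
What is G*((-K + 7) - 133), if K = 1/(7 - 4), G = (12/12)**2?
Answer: -379/3 ≈ -126.33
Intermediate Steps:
G = 1 (G = (12*(1/12))**2 = 1**2 = 1)
K = 1/3 ≈ 0.33333
G*((-K + 7) - 133) = 1*((-1*1/3 + 7) - 133) = 1*((-1/3 + 7) - 133) = 1*(20/3 - 133) = 1*(-379/3) = -379/3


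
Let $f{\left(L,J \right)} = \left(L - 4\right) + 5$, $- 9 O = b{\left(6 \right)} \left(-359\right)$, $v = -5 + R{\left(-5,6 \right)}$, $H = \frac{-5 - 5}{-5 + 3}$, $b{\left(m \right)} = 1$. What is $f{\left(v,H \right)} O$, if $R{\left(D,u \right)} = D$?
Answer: $-359$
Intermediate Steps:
$H = 5$ ($H = - \frac{10}{-2} = \left(-10\right) \left(- \frac{1}{2}\right) = 5$)
$v = -10$ ($v = -5 - 5 = -10$)
$O = \frac{359}{9}$ ($O = - \frac{1 \left(-359\right)}{9} = \left(- \frac{1}{9}\right) \left(-359\right) = \frac{359}{9} \approx 39.889$)
$f{\left(L,J \right)} = 1 + L$ ($f{\left(L,J \right)} = \left(-4 + L\right) + 5 = 1 + L$)
$f{\left(v,H \right)} O = \left(1 - 10\right) \frac{359}{9} = \left(-9\right) \frac{359}{9} = -359$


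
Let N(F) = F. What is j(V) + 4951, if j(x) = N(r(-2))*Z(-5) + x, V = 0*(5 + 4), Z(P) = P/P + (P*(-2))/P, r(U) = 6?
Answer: 4945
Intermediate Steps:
Z(P) = -1 (Z(P) = 1 + (-2*P)/P = 1 - 2 = -1)
V = 0 (V = 0*9 = 0)
j(x) = -6 + x (j(x) = 6*(-1) + x = -6 + x)
j(V) + 4951 = (-6 + 0) + 4951 = -6 + 4951 = 4945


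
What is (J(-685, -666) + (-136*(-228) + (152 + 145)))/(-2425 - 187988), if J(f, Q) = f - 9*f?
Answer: -36785/190413 ≈ -0.19319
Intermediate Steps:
J(f, Q) = -8*f
(J(-685, -666) + (-136*(-228) + (152 + 145)))/(-2425 - 187988) = (-8*(-685) + (-136*(-228) + (152 + 145)))/(-2425 - 187988) = (5480 + (31008 + 297))/(-190413) = (5480 + 31305)*(-1/190413) = 36785*(-1/190413) = -36785/190413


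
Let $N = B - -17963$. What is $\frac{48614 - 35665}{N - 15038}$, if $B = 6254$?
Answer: $\frac{12949}{9179} \approx 1.4107$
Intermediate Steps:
$N = 24217$ ($N = 6254 - -17963 = 6254 + 17963 = 24217$)
$\frac{48614 - 35665}{N - 15038} = \frac{48614 - 35665}{24217 - 15038} = \frac{12949}{9179}$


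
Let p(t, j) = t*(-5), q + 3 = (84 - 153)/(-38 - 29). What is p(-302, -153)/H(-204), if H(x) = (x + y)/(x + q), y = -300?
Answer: 868250/1407 ≈ 617.09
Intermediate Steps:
q = -132/67 (q = -3 + (84 - 153)/(-38 - 29) = -3 - 69/(-67) = -3 - 69*(-1/67) = -3 + 69/67 = -132/67 ≈ -1.9701)
p(t, j) = -5*t
H(x) = (-300 + x)/(-132/67 + x) (H(x) = (x - 300)/(x - 132/67) = (-300 + x)/(-132/67 + x))
p(-302, -153)/H(-204) = (-5*(-302))/((67*(-300 - 204)/(-132 + 67*(-204)))) = 1510/((67*(-504)/(-132 - 13668))) = 1510/((67*(-504)/(-13800))) = 1510/((67*(-1/13800)*(-504))) = 1510/(1407/575) = 1510*(575/1407) = 868250/1407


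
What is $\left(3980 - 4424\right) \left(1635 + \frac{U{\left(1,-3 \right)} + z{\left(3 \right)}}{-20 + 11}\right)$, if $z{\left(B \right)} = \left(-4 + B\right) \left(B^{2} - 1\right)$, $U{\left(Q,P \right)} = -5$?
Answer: $- \frac{2179744}{3} \approx -7.2658 \cdot 10^{5}$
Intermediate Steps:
$z{\left(B \right)} = \left(-1 + B^{2}\right) \left(-4 + B\right)$ ($z{\left(B \right)} = \left(-4 + B\right) \left(-1 + B^{2}\right) = \left(-1 + B^{2}\right) \left(-4 + B\right)$)
$\left(3980 - 4424\right) \left(1635 + \frac{U{\left(1,-3 \right)} + z{\left(3 \right)}}{-20 + 11}\right) = \left(3980 - 4424\right) \left(1635 + \frac{-5 + \left(4 + 3^{3} - 3 - 4 \cdot 3^{2}\right)}{-20 + 11}\right) = - 444 \left(1635 + \frac{-5 + \left(4 + 27 - 3 - 36\right)}{-9}\right) = - 444 \left(1635 - \frac{-5 + \left(4 + 27 - 3 - 36\right)}{9}\right) = - 444 \left(1635 - \frac{-5 - 8}{9}\right) = - 444 \left(1635 - - \frac{13}{9}\right) = - 444 \left(1635 + \frac{13}{9}\right) = \left(-444\right) \frac{14728}{9} = - \frac{2179744}{3}$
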